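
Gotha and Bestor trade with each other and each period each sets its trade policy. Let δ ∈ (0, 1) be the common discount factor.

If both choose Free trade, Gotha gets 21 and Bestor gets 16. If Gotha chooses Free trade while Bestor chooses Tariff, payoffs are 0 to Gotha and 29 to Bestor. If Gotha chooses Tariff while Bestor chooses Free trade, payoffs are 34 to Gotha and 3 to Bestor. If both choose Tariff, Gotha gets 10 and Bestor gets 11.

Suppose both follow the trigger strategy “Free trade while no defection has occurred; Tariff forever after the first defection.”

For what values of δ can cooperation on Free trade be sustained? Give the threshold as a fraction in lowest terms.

For Gotha: deviation gain 34−21 = 13, per-period punishment loss 21−10 = 11. IC gives δ ≥ 13/24.
For Bestor: gain 13, loss 5 per period, so δ ≥ 13/18.
The tighter constraint is Bestor's, so cooperation needs δ ≥ 13/18.

13/18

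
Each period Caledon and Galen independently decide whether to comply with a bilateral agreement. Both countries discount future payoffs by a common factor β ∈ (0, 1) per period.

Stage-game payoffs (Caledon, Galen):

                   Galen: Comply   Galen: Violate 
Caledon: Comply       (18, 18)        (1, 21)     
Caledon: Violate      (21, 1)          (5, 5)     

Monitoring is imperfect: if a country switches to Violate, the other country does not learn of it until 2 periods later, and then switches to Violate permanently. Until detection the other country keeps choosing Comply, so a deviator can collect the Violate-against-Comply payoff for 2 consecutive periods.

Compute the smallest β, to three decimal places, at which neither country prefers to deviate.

0.433

The best deviation is to choose Violate for all 2 undetected periods, earning 21 each, then 5 forever once detected.
Deviation value: 21(1−β^2)/(1−β) + 5β^2/(1−β); cooperation value: 18/(1−β).
IC: 18 ≥ 21(1−β^2) + 5β^2 = 21 − 16β^2.
So β^2 ≥ 3/16, giving β ≥ (3/16)^(1/2) ≈ 0.433.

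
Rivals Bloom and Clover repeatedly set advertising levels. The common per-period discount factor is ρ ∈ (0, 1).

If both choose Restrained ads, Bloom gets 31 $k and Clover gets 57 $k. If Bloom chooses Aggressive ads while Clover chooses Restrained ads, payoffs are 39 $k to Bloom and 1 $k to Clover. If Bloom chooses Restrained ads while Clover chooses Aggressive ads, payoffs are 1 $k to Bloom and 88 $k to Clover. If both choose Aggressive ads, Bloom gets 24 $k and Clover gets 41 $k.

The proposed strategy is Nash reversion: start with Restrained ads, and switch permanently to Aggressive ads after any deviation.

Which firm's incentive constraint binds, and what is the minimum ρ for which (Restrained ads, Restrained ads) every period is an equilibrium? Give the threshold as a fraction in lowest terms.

For Bloom: deviation gain 39−31 = 8, per-period punishment loss 31−24 = 7. IC gives ρ ≥ 8/15.
For Clover: gain 31, loss 16 per period, so ρ ≥ 31/47.
The tighter constraint is Clover's, so cooperation needs ρ ≥ 31/47.

Clover; ρ ≥ 31/47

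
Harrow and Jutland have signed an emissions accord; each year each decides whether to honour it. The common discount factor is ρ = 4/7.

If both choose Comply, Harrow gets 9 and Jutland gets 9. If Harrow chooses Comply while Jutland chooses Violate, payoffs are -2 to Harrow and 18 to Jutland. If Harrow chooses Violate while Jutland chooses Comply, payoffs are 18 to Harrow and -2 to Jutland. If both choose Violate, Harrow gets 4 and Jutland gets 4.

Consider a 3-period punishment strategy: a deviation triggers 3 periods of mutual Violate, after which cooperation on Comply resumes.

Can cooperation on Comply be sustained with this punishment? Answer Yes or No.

No

Comparing payoff streams over the 4 periods until play realigns: cooperate → 9(1+ρ+…+ρ^3); deviate → 18 + 4(ρ+…+ρ^3).
Cooperation is sustained iff (9−4)(ρ+…+ρ^3) ≥ 18−9.
ρ+…+ρ^3 = 4/7·(1−(4/7)^3)/(1−4/7) = 1.0845, and (18−9)/(9−4) = 1.8000.
1.0845 < 1.8000, so cooperation is not sustainable.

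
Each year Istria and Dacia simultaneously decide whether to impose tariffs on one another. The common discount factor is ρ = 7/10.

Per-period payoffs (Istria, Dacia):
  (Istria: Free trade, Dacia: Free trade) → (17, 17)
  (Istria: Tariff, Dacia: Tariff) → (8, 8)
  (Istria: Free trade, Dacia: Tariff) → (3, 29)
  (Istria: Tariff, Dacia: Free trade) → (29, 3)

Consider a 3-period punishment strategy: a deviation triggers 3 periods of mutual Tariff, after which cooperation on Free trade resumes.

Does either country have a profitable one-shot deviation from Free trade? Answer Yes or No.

Comparing payoff streams over the 4 periods until play realigns: cooperate → 17(1+ρ+…+ρ^3); deviate → 29 + 8(ρ+…+ρ^3).
Cooperation is sustained iff (17−8)(ρ+…+ρ^3) ≥ 29−17.
ρ+…+ρ^3 = 7/10·(1−(7/10)^3)/(1−7/10) = 1.5330, and (29−17)/(17−8) = 1.3333.
1.5330 ≥ 1.3333, so cooperation is sustainable.

No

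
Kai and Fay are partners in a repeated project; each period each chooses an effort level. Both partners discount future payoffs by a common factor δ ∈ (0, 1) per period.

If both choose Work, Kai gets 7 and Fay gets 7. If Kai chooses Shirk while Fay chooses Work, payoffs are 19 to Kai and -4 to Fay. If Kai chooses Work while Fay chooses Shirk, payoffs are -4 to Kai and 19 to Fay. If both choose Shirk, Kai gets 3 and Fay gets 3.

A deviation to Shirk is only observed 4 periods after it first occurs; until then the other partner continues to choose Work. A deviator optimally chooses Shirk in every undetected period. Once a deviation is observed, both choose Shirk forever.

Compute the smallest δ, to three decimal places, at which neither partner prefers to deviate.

A deviator earns 19 for 4 periods, then 3 forever; cooperating earns 7 forever. Multiplying the IC by (1−δ):
7 ≥ 19(1−δ^4) + 3δ^4, so 16·δ^4 ≥ 12 and δ^4 ≥ 3/4.
δ ≥ (3/4)^(1/4) ≈ 0.931.

0.931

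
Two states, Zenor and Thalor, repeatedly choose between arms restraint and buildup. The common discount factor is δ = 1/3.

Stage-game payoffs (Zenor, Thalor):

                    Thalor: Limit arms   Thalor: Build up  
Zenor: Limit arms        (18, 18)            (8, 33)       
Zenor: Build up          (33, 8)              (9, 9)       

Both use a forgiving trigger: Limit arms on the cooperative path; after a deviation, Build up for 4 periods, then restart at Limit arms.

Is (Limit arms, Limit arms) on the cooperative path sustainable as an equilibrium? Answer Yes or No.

No

IC: δ+…+δ^4 ≥ (33−18)/(18−9) = 5/3.
At δ = 1/3: partial sum = 0.4938 < 1.6667. Cooperation not sustainable.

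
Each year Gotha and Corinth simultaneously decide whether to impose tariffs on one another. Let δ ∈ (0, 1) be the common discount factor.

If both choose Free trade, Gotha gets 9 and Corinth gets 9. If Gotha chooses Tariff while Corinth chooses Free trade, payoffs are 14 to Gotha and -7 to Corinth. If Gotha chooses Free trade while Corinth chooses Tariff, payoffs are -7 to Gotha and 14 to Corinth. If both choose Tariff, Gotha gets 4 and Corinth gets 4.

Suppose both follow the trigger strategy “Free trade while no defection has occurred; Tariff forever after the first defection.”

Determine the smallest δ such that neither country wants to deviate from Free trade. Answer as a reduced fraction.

Cooperation forever yields 9 each period: 9/(1−δ).
Deviating yields 14 once, then 4 forever: 14 + 4δ/(1−δ).
No profitable deviation requires 9/(1−δ) ≥ 14 + 4δ/(1−δ).
Multiplying by (1−δ): 9 ≥ 14(1−δ) + 4δ = 14 − 10δ.
So 10δ ≥ 5, i.e. δ ≥ 5/10 = 1/2.

1/2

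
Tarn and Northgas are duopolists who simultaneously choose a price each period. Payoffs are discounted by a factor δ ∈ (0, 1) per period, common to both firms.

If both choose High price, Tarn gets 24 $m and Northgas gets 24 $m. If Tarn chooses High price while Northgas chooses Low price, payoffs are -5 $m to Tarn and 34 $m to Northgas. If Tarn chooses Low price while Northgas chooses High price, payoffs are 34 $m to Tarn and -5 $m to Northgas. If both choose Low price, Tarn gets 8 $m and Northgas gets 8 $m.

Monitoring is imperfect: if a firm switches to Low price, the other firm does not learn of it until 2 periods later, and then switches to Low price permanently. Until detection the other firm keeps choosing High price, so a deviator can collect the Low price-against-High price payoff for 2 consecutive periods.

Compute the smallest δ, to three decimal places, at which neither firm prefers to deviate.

A deviator earns 34 for 2 periods, then 8 forever; cooperating earns 24 forever. Multiplying the IC by (1−δ):
24 ≥ 34(1−δ^2) + 8δ^2, so 26·δ^2 ≥ 10 and δ^2 ≥ 5/13.
δ ≥ (5/13)^(1/2) ≈ 0.620.

0.620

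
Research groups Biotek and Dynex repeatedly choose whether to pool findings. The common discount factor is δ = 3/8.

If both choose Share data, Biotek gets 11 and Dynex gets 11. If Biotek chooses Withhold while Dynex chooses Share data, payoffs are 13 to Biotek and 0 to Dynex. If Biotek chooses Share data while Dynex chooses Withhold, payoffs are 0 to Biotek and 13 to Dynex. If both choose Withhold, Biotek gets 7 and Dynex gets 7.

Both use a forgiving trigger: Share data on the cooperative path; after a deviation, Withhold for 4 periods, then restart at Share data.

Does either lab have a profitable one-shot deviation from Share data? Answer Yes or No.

Comparing payoff streams over the 5 periods until play realigns: cooperate → 11(1+δ+…+δ^4); deviate → 13 + 7(δ+…+δ^4).
Cooperation is sustained iff (11−7)(δ+…+δ^4) ≥ 13−11.
δ+…+δ^4 = 3/8·(1−(3/8)^4)/(1−3/8) = 0.5881, and (13−11)/(11−7) = 0.5000.
0.5881 ≥ 0.5000, so cooperation is sustainable.

No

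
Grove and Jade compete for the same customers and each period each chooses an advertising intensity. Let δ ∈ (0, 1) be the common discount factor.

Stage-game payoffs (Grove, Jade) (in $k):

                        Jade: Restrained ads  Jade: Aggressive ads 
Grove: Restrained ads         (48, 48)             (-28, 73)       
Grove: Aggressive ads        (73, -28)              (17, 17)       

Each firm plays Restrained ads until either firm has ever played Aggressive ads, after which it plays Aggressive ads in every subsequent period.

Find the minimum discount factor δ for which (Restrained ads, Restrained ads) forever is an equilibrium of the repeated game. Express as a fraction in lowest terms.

Under grim trigger the critical discount factor is (T−C)/(T−P) with T = 73, C = 48, P = 17.
δ* = (73−48)/(73−17) = 25/56.

25/56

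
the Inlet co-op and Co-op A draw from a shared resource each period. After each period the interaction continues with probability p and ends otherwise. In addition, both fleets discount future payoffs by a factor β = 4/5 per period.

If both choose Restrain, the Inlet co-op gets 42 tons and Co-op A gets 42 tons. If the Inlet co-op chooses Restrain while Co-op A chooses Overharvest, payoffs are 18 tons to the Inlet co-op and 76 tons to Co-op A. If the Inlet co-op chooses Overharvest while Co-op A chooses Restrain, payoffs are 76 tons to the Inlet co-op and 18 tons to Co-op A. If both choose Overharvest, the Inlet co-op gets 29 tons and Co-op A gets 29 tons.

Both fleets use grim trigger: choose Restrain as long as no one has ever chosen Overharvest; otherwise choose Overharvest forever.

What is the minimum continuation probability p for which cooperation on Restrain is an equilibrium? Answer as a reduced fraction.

With continuation probability p and discount β, the effective per-period discount factor is βp.
Grim-trigger IC: βp ≥ (76−42)/(76−29) = 34/47.
So p ≥ (34/47)/(4/5) = 85/94.

85/94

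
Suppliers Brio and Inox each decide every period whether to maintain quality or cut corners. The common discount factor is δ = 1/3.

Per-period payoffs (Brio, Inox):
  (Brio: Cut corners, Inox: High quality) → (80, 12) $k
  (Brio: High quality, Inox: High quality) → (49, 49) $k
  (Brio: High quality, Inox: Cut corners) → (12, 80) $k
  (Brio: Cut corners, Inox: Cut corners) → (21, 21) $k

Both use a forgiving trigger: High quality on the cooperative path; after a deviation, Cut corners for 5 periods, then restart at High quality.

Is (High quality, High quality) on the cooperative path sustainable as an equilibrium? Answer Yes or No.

No

A one-shot deviation gives 80 now, then 21 for 5 periods, then back to 49.
Gain from deviating: (80−49) today; loss: (49−21) in each of the next 5 periods.
No-deviation condition: (49−21)(δ+…+δ^5) ≥ 80−49, i.e. δ+…+δ^5 ≥ 31/28.
At δ = 1/3: δ+…+δ^5 = 0.4979 < 1.1071.
So cooperation is not sustainable.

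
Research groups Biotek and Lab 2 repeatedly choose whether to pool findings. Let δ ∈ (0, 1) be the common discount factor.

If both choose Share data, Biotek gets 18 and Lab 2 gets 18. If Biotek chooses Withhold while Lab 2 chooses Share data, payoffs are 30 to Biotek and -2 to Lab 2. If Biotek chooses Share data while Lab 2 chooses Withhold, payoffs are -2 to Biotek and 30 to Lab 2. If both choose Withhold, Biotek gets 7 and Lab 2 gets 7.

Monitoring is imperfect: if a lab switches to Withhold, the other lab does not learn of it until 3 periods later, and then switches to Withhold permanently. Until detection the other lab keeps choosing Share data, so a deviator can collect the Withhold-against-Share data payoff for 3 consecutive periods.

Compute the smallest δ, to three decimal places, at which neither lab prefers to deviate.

0.805

A deviator earns 30 for 3 periods, then 7 forever; cooperating earns 18 forever. Multiplying the IC by (1−δ):
18 ≥ 30(1−δ^3) + 7δ^3, so 23·δ^3 ≥ 12 and δ^3 ≥ 12/23.
δ ≥ (12/23)^(1/3) ≈ 0.805.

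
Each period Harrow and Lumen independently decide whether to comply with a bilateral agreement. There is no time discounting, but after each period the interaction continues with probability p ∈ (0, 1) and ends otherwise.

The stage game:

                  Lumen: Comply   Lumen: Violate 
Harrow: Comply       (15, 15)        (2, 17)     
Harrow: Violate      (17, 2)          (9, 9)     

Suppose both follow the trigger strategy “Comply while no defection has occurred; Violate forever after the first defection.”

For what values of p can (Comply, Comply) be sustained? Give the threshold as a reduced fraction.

1/4

With no time discounting, the continuation probability p plays the role of the discount factor.
Grim-trigger IC: 15/(1−p) ≥ 17 + 9p/(1−p) ⇒ p ≥ (17−15)/(17−9) = 1/4.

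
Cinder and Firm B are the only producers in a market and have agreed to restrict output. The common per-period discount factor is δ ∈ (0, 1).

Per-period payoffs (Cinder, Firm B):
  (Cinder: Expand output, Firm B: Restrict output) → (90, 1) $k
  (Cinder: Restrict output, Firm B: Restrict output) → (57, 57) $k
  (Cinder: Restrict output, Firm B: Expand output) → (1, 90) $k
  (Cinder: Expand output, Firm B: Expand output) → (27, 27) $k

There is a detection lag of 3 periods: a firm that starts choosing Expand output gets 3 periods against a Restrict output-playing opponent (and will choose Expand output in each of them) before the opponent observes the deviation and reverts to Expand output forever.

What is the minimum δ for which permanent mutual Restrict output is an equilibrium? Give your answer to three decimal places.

A deviator earns 90 for 3 periods, then 27 forever; cooperating earns 57 forever. Multiplying the IC by (1−δ):
57 ≥ 90(1−δ^3) + 27δ^3, so 63·δ^3 ≥ 33 and δ^3 ≥ 11/21.
δ ≥ (11/21)^(1/3) ≈ 0.806.

0.806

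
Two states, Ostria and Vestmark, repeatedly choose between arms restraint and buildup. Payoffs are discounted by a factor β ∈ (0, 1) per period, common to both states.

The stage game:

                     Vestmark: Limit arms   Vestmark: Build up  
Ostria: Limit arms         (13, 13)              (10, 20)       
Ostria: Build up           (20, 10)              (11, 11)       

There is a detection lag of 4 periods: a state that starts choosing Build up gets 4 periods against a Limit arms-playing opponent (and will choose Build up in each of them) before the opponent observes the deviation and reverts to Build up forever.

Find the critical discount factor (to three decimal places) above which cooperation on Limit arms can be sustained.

0.939

A deviator earns 20 for 4 periods, then 11 forever; cooperating earns 13 forever. Multiplying the IC by (1−β):
13 ≥ 20(1−β^4) + 11β^4, so 9·β^4 ≥ 7 and β^4 ≥ 7/9.
β ≥ (7/9)^(1/4) ≈ 0.939.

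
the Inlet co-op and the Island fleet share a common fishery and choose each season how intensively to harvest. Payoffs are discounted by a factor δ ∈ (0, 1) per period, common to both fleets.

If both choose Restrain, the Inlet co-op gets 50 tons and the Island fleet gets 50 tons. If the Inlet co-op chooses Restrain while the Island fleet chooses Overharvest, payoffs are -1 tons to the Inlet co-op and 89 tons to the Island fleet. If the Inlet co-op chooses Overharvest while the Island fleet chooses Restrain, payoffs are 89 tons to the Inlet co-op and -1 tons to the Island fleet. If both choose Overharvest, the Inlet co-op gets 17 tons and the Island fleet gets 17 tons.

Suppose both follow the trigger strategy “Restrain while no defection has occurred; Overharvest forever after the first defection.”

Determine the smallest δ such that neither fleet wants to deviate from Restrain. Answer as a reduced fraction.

13/24

One-period gain from deviating is 89 − 50 = 39. The loss is 50 − 17 = 33 in every subsequent period, with present value 33·δ/(1−δ).
Deviation is unprofitable when 33·δ/(1−δ) ≥ 39, i.e. δ/(1−δ) ≥ 13/11.
Equivalently δ ≥ 39/(39+33) = 13/24.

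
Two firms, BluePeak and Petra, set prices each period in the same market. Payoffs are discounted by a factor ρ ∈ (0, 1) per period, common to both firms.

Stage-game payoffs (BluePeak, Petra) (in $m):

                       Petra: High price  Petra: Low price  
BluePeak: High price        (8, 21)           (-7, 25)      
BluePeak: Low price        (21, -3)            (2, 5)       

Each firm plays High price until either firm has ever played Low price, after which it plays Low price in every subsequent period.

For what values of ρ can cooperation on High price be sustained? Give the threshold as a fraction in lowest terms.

For BluePeak: deviation gain 21−8 = 13, per-period punishment loss 8−2 = 6. IC gives ρ ≥ 13/19.
For Petra: gain 4, loss 16 per period, so ρ ≥ 4/20 = 1/5.
The tighter constraint is BluePeak's, so cooperation needs ρ ≥ 13/19.

13/19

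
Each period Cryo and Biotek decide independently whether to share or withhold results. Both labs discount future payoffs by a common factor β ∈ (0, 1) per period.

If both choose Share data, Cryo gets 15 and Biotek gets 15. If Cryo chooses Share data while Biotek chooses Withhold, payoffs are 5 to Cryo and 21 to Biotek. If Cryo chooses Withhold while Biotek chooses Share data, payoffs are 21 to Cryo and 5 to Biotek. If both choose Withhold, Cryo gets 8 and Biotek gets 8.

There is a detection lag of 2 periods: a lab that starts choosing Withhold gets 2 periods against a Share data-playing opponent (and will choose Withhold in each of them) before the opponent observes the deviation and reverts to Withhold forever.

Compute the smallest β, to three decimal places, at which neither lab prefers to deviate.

Deviating for the 2 undetected periods gains 21−15 = 6 per period over cooperation, then loses 15−8 = 7 per period forever once punishment starts.
Gain: 6(1 + β + … + β^1); loss: 7·β^2/(1−β).
No profitable deviation ⇔ 6(1−β^2) ≤ 7·β^2, i.e. β^2 ≥ 6/(6+7) = 6/13.
Hence β ≥ (6/13)^(1/2) ≈ 0.679.

0.679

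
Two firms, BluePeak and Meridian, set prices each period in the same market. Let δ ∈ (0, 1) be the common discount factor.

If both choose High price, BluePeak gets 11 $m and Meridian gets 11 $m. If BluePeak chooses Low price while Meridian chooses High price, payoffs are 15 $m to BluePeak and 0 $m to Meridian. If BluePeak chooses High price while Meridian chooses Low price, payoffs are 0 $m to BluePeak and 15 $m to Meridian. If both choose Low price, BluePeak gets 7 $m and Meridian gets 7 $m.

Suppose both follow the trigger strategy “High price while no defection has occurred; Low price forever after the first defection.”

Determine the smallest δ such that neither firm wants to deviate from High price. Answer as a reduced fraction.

Cooperation forever yields 11 each period: 11/(1−δ).
Deviating yields 15 once, then 7 forever: 15 + 7δ/(1−δ).
No profitable deviation requires 11/(1−δ) ≥ 15 + 7δ/(1−δ).
Multiplying by (1−δ): 11 ≥ 15(1−δ) + 7δ = 15 − 8δ.
So 8δ ≥ 4, i.e. δ ≥ 4/8 = 1/2.

1/2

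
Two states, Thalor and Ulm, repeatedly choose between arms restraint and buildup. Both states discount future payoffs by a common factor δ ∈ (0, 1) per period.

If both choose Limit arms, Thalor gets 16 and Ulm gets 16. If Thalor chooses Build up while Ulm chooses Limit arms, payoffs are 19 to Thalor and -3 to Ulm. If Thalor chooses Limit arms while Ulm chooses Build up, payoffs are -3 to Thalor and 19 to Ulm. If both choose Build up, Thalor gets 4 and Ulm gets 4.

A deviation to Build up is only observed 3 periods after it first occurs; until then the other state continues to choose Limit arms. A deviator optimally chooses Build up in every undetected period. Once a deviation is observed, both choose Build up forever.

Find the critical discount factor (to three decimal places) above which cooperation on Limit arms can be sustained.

0.585

Deviating for the 3 undetected periods gains 19−16 = 3 per period over cooperation, then loses 16−4 = 12 per period forever once punishment starts.
Gain: 3(1 + δ + … + δ^2); loss: 12·δ^3/(1−δ).
No profitable deviation ⇔ 3(1−δ^3) ≤ 12·δ^3, i.e. δ^3 ≥ 3/(3+12) = 1/5.
Hence δ ≥ (1/5)^(1/3) ≈ 0.585.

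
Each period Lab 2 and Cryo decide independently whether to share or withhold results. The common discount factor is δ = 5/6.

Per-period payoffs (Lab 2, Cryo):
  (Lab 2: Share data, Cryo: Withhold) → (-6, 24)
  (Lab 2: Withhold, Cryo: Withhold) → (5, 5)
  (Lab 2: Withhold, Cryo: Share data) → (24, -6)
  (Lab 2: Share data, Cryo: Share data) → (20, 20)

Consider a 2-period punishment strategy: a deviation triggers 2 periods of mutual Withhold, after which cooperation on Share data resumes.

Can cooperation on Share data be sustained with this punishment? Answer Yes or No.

Yes

Comparing payoff streams over the 3 periods until play realigns: cooperate → 20(1+δ+…+δ^2); deviate → 24 + 5(δ+…+δ^2).
Cooperation is sustained iff (20−5)(δ+…+δ^2) ≥ 24−20.
δ+…+δ^2 = 5/6·(1−(5/6)^2)/(1−5/6) = 1.5278, and (24−20)/(20−5) = 0.2667.
1.5278 ≥ 0.2667, so cooperation is sustainable.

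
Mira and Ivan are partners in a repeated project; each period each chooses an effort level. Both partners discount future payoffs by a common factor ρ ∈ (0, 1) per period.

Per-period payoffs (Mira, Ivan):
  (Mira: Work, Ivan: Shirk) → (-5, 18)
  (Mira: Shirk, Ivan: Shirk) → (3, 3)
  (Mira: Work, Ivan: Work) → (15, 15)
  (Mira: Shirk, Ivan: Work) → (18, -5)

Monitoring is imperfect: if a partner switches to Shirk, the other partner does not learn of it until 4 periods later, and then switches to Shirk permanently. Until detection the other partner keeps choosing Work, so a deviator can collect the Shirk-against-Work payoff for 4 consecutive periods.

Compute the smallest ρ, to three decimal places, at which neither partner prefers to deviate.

0.669

Deviating for the 4 undetected periods gains 18−15 = 3 per period over cooperation, then loses 15−3 = 12 per period forever once punishment starts.
Gain: 3(1 + ρ + … + ρ^3); loss: 12·ρ^4/(1−ρ).
No profitable deviation ⇔ 3(1−ρ^4) ≤ 12·ρ^4, i.e. ρ^4 ≥ 3/(3+12) = 1/5.
Hence ρ ≥ (1/5)^(1/4) ≈ 0.669.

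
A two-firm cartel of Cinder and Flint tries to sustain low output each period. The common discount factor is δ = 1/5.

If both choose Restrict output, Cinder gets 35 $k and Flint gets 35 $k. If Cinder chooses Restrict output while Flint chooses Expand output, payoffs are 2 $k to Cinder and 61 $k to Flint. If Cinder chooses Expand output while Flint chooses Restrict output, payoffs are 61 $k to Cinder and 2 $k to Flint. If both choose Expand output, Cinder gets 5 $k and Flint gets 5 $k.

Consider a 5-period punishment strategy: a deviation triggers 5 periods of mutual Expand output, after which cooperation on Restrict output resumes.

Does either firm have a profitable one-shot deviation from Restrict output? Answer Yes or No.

Yes

IC: δ+…+δ^5 ≥ (61−35)/(35−5) = 13/15.
At δ = 1/5: partial sum = 0.2499 < 0.8667. Cooperation not sustainable.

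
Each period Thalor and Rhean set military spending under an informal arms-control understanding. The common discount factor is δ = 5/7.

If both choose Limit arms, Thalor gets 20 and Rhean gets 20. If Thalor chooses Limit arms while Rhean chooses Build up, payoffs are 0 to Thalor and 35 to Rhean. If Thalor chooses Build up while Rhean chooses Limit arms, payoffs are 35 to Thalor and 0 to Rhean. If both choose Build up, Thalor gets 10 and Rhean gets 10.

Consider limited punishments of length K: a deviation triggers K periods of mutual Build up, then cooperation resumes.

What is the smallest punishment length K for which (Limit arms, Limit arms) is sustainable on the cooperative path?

Need Σ_{k=1}^{K} δ^k ≥ (35−20)/(20−10) = 1.5000 at δ = 5/7.
At K = 2 the sum is 1.2245 < 1.5000; at K = 3 it is 1.5889 ≥ 1.5000.
So the minimum punishment length is K = 3.

3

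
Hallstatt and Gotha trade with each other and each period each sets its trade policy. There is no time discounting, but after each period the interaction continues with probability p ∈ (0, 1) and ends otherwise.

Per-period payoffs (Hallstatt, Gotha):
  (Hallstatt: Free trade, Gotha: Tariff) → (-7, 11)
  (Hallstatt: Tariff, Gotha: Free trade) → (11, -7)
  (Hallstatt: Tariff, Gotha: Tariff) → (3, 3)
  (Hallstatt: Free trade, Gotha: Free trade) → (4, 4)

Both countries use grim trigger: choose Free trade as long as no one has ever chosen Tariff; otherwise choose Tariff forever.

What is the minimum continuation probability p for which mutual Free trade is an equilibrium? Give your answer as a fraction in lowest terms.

Expected cooperation value is 4 + p·4 + p²·4 + … = 4/(1−p); deviation gives 11 + p·3/(1−p).
4 ≥ 11(1−p) + 3p ⇒ 8p ≥ 7 ⇒ p ≥ 7/8.

7/8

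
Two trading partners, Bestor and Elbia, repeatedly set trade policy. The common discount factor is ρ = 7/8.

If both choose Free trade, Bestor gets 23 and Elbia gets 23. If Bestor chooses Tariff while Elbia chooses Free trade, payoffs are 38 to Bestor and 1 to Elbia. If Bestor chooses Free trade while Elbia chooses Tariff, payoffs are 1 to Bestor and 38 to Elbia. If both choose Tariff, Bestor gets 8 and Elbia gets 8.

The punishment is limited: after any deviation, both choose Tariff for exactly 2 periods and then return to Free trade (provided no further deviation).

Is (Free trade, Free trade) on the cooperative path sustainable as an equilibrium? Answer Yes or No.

IC: ρ+…+ρ^2 ≥ (38−23)/(23−8) = 1.
At ρ = 7/8: partial sum = 1.6406 ≥ 1.0000. Cooperation sustainable.

Yes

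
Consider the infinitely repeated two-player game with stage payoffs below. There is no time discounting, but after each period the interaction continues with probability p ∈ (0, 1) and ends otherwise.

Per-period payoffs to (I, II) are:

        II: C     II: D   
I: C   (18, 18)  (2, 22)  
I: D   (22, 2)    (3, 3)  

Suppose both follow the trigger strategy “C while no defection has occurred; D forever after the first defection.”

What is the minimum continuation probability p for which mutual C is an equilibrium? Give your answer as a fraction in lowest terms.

4/19

With no time discounting, the continuation probability p plays the role of the discount factor.
Grim-trigger IC: 18/(1−p) ≥ 22 + 3p/(1−p) ⇒ p ≥ (22−18)/(22−3) = 4/19.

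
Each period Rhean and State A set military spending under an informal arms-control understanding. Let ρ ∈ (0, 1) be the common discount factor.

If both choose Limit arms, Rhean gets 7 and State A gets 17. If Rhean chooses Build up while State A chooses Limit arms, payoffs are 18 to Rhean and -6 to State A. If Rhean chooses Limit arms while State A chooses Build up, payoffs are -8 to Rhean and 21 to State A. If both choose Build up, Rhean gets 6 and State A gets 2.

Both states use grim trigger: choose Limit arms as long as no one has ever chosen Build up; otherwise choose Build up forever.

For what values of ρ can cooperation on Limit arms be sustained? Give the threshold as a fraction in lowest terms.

Rhean's threshold: (18−7)/(18−6) = 11/12.
State A's threshold: (21−17)/(21−2) = 4/19.
11/12 > 4/19, so Rhean binds and ρ* = 11/12.

11/12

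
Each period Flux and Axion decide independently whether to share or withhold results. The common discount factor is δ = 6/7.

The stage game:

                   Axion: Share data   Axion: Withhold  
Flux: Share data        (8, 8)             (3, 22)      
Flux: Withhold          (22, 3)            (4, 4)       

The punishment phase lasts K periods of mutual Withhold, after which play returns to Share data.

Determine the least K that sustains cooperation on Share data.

6

IC: δ(1−δ^K)/(1−δ) ≥ (22−8)/(8−4) = 7/2.
With δ = 6/7: need 1 − δ^K ≥ 7/2·(1−6/7)/(6/7), i.e. δ^K ≤ 0.4167.
Since (6/7)^5 = 0.4627 and (6/7)^6 = 0.3966, the smallest such K is 6.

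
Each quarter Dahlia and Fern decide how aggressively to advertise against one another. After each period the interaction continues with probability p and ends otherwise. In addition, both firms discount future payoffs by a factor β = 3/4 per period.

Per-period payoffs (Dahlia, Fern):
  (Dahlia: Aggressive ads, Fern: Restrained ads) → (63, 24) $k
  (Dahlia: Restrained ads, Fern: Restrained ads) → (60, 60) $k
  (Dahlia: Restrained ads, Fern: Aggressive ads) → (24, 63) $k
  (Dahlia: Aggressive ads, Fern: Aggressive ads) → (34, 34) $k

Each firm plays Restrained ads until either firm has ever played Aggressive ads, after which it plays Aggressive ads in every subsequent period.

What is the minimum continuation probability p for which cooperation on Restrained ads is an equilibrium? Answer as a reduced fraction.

Expected continuation weight on next period's payoff is β·p = 3/4·p, which plays the role of the discount factor.
Cooperation requires 3/4·p ≥ (63−60)/(63−34) = 3/29, hence p ≥ 4/29.

4/29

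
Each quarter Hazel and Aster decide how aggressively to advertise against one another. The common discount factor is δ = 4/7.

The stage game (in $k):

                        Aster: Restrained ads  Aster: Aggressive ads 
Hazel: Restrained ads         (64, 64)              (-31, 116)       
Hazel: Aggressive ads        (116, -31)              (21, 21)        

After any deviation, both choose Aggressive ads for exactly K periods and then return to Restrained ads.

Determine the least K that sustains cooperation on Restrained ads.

5

No profitable deviation requires (64−21)(δ+…+δ^K) ≥ 116−64, i.e. δ+…+δ^K ≥ 52/43 ≈ 1.2093.
With δ = 4/7, the partial sums are K=1: 0.5714, K=2: 0.8980, K=3: 1.0845, K=4: 1.1912, K=5: 1.2521.
K = 5 is the first length at which the sum reaches 1.2093.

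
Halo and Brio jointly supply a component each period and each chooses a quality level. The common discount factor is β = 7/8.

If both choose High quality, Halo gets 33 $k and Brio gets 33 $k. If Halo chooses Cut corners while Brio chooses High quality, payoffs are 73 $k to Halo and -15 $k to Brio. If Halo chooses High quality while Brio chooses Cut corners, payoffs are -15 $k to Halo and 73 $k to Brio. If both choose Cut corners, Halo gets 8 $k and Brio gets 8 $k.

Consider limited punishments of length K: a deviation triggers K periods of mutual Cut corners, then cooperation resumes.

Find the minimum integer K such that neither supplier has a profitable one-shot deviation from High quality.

2

No profitable deviation requires (33−8)(β+…+β^K) ≥ 73−33, i.e. β+…+β^K ≥ 8/5 ≈ 1.6000.
With β = 7/8, the partial sums are K=1: 0.8750, K=2: 1.6406.
K = 2 is the first length at which the sum reaches 1.6000.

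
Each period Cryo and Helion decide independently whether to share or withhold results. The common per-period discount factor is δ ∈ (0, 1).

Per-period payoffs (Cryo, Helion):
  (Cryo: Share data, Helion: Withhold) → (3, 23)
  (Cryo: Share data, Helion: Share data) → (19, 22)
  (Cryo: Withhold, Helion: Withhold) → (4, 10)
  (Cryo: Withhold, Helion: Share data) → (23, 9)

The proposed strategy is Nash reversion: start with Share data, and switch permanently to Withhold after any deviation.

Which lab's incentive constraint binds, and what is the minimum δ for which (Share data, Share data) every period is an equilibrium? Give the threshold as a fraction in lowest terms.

Cryo's threshold: (23−19)/(23−4) = 4/19.
Helion's threshold: (23−22)/(23−10) = 1/13.
4/19 > 1/13, so Cryo binds and δ* = 4/19.

Cryo; δ ≥ 4/19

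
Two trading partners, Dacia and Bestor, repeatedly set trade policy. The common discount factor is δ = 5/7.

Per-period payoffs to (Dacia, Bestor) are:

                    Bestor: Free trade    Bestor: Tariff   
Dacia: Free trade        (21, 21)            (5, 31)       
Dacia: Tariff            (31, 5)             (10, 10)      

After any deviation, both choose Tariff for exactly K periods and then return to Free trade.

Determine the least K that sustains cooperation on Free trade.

IC: δ(1−δ^K)/(1−δ) ≥ (31−21)/(21−10) = 10/11.
With δ = 5/7: need 1 − δ^K ≥ 10/11·(1−5/7)/(5/7), i.e. δ^K ≤ 0.6364.
Since (5/7)^1 = 0.7143 and (5/7)^2 = 0.5102, the smallest such K is 2.

2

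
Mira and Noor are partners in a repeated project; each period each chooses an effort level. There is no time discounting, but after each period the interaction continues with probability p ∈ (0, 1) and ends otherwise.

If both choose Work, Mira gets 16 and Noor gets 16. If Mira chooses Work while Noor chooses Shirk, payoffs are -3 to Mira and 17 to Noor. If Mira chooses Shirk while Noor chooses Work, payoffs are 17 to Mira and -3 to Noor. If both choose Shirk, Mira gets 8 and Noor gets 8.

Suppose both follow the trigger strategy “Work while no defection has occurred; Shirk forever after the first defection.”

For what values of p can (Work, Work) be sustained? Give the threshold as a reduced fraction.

1/9

Expected cooperation value is 16 + p·16 + p²·16 + … = 16/(1−p); deviation gives 17 + p·8/(1−p).
16 ≥ 17(1−p) + 8p ⇒ 9p ≥ 1 ⇒ p ≥ 1/9.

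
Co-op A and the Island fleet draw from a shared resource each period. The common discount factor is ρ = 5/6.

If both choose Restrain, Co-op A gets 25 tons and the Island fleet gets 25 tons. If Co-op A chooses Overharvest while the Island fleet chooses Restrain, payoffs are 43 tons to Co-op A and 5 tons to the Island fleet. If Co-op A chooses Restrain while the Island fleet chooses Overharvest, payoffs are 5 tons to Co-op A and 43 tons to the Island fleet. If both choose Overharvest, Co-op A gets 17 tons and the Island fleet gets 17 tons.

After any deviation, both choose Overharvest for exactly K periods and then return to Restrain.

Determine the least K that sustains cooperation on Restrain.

4

Need Σ_{k=1}^{K} ρ^k ≥ (43−25)/(25−17) = 2.2500 at ρ = 5/6.
At K = 3 the sum is 2.1065 < 2.2500; at K = 4 it is 2.5887 ≥ 2.2500.
So the minimum punishment length is K = 4.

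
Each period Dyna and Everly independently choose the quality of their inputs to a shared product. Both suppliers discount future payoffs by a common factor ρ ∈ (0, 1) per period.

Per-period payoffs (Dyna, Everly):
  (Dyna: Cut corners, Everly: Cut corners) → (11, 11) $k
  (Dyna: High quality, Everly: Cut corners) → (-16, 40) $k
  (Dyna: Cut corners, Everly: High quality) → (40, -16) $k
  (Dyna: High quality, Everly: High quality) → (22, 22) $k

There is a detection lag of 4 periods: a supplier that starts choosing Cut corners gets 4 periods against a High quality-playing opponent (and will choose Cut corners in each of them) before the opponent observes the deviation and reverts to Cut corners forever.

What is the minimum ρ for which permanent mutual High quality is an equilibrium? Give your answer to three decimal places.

0.888

A deviator earns 40 for 4 periods, then 11 forever; cooperating earns 22 forever. Multiplying the IC by (1−ρ):
22 ≥ 40(1−ρ^4) + 11ρ^4, so 29·ρ^4 ≥ 18 and ρ^4 ≥ 18/29.
ρ ≥ (18/29)^(1/4) ≈ 0.888.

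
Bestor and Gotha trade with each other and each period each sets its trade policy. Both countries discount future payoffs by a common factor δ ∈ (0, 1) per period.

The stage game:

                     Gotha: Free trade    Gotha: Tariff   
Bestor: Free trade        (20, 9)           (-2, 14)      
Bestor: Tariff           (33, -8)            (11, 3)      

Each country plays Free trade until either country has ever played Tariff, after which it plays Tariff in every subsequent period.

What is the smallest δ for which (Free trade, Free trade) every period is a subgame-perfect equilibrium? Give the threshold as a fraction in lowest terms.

For Bestor: deviation gain 33−20 = 13, per-period punishment loss 20−11 = 9. IC gives δ ≥ 13/22.
For Gotha: gain 5, loss 6 per period, so δ ≥ 5/11.
The tighter constraint is Bestor's, so cooperation needs δ ≥ 13/22.

13/22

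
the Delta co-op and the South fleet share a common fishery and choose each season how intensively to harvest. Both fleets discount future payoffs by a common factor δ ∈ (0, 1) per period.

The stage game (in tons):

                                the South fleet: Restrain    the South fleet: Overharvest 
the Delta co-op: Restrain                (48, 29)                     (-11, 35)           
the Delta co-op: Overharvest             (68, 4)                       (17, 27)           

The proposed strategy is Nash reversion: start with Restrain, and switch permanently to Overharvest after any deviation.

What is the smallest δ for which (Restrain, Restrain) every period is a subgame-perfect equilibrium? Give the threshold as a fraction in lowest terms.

For the Delta co-op: deviation gain 68−48 = 20, per-period punishment loss 48−17 = 31. IC gives δ ≥ 20/51.
For the South fleet: gain 6, loss 2 per period, so δ ≥ 6/8 = 3/4.
The tighter constraint is the South fleet's, so cooperation needs δ ≥ 3/4.

3/4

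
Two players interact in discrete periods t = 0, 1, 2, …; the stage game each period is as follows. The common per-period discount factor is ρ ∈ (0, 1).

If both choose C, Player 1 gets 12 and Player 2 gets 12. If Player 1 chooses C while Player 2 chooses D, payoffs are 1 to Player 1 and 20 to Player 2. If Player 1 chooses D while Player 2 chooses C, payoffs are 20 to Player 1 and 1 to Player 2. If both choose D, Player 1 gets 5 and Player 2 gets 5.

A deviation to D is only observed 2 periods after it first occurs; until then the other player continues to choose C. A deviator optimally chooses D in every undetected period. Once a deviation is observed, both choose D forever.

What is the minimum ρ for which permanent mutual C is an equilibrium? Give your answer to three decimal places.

The best deviation is to choose D for all 2 undetected periods, earning 20 each, then 5 forever once detected.
Deviation value: 20(1−ρ^2)/(1−ρ) + 5ρ^2/(1−ρ); cooperation value: 12/(1−ρ).
IC: 12 ≥ 20(1−ρ^2) + 5ρ^2 = 20 − 15ρ^2.
So ρ^2 ≥ 8/15, giving ρ ≥ (8/15)^(1/2) ≈ 0.730.

0.730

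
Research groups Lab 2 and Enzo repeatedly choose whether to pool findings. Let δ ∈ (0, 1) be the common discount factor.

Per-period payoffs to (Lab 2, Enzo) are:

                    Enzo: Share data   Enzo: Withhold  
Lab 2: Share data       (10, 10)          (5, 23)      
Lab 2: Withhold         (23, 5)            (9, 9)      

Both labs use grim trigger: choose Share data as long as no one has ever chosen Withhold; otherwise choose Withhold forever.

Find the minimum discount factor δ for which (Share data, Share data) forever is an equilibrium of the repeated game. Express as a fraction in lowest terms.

Cooperation forever yields 10 each period: 10/(1−δ).
Deviating yields 23 once, then 9 forever: 23 + 9δ/(1−δ).
No profitable deviation requires 10/(1−δ) ≥ 23 + 9δ/(1−δ).
Multiplying by (1−δ): 10 ≥ 23(1−δ) + 9δ = 23 − 14δ.
So 14δ ≥ 13, i.e. δ ≥ 13/14.

13/14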